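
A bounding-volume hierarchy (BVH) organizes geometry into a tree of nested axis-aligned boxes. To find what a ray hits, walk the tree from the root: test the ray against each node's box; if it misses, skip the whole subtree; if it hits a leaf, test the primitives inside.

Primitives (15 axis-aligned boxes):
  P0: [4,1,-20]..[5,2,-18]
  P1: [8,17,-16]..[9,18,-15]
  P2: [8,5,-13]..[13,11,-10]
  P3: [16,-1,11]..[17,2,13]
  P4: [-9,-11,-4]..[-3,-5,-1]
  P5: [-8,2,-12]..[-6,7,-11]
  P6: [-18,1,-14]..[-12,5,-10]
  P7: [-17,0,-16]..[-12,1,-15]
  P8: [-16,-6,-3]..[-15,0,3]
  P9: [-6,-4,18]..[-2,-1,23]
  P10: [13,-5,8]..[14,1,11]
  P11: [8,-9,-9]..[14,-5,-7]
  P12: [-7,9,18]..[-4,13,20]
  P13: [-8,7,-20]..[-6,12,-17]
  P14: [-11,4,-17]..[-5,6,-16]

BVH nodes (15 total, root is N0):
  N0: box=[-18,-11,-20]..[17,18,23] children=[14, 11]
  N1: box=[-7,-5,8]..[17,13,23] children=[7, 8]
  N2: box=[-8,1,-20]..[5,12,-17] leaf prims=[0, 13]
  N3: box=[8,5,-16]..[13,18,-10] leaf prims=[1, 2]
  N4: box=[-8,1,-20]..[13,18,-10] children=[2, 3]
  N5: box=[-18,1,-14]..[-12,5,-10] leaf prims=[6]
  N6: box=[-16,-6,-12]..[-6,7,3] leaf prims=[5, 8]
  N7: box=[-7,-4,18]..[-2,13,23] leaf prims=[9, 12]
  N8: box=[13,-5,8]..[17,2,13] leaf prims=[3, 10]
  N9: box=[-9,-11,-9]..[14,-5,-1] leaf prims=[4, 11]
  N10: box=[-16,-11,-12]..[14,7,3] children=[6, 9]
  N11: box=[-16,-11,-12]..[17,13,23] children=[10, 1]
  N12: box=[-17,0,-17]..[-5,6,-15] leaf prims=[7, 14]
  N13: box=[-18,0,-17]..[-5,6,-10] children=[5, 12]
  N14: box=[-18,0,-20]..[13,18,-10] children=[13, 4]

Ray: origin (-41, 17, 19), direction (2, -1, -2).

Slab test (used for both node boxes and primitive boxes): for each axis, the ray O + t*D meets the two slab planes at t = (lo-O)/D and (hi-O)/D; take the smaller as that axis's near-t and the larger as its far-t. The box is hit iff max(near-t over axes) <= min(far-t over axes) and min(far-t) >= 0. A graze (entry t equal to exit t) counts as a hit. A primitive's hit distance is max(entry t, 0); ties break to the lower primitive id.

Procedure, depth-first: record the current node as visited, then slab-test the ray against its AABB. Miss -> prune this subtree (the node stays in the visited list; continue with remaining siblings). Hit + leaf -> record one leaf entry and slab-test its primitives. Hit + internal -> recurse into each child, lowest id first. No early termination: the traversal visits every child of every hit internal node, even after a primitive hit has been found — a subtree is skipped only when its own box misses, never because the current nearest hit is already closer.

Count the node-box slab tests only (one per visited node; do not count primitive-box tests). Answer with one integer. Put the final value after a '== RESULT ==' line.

Traverse from the root:
N0 x:[23/2,29] y:[-1,28] z:[-2,39/2] -> hit [23/2,39/2], descend [11, 14]
  N11 x:[25/2,29] y:[4,28] z:[-2,31/2] -> hit [25/2,31/2], descend [1, 10]
    N1 x:[17,29] y:[4,22] z:[-2,11/2] -> miss, prune
    N10 x:[25/2,55/2] y:[10,28] z:[8,31/2] -> hit [25/2,31/2], descend [6, 9]
      N6 x:[25/2,35/2] y:[10,23] z:[8,31/2] -> hit [25/2,31/2] leaf, test {P5(miss), P8(miss)}
      N9 x:[16,55/2] y:[22,28] z:[10,14] -> miss, prune
  N14 x:[23/2,27] y:[-1,17] z:[29/2,39/2] -> hit [29/2,17], descend [4, 13]
    N4 x:[33/2,27] y:[-1,16] z:[29/2,39/2] -> miss, prune
    N13 x:[23/2,18] y:[11,17] z:[29/2,18] -> hit [29/2,17], descend [5, 12]
      N5 x:[23/2,29/2] y:[12,16] z:[29/2,33/2] -> hit [29/2,29/2] leaf, test {P6@t=29/2}
      N12 x:[12,18] y:[11,17] z:[17,18] -> hit [17,17] leaf, test {P7(miss), P14(miss)}

order=[0, 11, 1, 10, 6, 9, 14, 4, 13, 5, 12]  |boxes|=11  |leaves|=3  hit=P6

== RESULT ==
11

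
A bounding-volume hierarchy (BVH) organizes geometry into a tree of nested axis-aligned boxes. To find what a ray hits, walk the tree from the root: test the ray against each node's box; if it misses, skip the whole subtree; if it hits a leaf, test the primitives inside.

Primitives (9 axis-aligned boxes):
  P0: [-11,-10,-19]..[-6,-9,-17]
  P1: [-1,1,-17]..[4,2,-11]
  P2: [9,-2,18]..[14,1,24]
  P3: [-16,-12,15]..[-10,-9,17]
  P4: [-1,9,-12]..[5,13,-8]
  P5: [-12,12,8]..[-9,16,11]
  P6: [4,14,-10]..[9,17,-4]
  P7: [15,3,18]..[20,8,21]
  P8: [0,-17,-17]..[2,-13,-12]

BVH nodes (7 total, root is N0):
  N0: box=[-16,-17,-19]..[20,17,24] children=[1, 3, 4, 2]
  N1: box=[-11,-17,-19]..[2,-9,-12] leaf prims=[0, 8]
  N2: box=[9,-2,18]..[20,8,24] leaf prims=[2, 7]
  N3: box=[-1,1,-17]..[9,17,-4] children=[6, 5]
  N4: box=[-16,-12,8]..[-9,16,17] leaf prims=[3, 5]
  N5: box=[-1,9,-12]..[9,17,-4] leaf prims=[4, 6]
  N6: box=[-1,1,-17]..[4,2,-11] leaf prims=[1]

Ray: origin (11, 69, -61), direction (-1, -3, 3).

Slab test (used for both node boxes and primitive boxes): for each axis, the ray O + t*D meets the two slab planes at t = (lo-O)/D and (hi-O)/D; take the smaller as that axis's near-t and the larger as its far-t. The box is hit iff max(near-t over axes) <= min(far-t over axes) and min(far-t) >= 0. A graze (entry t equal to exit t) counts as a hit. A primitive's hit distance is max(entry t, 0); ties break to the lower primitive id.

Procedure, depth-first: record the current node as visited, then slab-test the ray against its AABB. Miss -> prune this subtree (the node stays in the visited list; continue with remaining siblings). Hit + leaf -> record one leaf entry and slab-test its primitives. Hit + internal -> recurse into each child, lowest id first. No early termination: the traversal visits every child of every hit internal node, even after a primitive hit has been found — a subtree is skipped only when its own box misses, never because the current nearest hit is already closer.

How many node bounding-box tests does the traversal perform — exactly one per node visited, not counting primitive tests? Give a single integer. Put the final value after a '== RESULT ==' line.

Traverse from the root:
N0 x:[-9,27] y:[52/3,86/3] z:[14,85/3] -> hit [52/3,27], descend [1, 2, 3, 4]
  N1 x:[9,22] y:[26,86/3] z:[14,49/3] -> miss, prune
  N2 x:[-9,2] y:[61/3,71/3] z:[79/3,85/3] -> miss, prune
  N3 x:[2,12] y:[52/3,68/3] z:[44/3,19] -> miss, prune
  N4 x:[20,27] y:[53/3,27] z:[23,26] -> hit [23,26] leaf, test {P3@t=26, P5(miss)}

5 AABB tests over nodes [0, 1, 2, 3, 4]; 1 leaf entered; closest P3.

== RESULT ==
5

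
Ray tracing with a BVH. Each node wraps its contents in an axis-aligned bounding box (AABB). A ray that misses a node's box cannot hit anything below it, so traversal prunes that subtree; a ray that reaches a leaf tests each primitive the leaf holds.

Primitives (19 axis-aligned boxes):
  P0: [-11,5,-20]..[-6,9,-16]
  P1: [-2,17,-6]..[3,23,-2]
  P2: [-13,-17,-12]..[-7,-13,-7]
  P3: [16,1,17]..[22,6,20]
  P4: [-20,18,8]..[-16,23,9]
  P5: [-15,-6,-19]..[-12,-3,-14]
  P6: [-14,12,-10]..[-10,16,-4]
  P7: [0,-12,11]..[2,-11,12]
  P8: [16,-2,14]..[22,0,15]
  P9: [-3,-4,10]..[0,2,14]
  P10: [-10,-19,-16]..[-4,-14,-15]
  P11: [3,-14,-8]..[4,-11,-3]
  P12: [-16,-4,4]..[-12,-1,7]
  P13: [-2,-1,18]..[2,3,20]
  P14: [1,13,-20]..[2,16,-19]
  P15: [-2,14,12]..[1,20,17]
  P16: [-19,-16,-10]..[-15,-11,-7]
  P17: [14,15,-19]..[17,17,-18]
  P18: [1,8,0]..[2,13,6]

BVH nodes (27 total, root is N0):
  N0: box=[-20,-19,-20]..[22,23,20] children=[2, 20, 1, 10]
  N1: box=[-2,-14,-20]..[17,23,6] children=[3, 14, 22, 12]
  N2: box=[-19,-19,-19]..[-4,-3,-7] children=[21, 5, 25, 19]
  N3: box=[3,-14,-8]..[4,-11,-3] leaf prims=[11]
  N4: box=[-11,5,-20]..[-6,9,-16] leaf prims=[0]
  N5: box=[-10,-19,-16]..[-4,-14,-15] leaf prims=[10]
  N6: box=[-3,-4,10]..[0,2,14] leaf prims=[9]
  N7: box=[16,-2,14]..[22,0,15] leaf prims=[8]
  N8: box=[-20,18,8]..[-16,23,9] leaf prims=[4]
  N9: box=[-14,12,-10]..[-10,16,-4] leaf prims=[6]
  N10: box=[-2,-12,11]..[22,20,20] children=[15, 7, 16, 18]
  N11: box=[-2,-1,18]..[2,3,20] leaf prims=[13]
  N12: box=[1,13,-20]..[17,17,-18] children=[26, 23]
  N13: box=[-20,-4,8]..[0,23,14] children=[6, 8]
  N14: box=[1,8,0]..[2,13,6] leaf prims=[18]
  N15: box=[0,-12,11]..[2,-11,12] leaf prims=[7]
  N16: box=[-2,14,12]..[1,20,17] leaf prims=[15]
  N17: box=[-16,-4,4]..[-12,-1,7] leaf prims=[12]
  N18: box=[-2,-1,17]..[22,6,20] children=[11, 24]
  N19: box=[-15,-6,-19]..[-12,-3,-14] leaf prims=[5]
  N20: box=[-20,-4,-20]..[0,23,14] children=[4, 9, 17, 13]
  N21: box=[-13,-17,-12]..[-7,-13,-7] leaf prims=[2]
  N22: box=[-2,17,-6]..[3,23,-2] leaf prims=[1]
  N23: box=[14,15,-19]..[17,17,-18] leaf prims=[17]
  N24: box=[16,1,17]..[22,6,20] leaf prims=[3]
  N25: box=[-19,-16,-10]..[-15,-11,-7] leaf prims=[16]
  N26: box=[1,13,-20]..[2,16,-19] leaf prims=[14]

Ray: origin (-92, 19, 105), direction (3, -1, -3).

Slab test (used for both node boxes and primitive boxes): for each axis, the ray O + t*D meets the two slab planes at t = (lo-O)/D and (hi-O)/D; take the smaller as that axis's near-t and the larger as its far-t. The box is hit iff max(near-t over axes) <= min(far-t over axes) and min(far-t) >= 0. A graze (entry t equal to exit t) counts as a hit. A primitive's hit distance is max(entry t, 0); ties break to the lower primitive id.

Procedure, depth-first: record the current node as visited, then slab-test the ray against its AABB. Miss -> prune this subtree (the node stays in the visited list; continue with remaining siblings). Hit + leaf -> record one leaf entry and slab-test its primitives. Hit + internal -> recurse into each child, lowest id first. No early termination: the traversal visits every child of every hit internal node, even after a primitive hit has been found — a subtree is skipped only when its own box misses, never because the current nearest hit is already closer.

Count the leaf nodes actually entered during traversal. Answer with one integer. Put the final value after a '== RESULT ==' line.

Traverse from the root:
N0 x:[24,38] y:[-4,38] z:[85/3,125/3] -> hit [85/3,38], descend [1, 2, 10, 20]
  N1 x:[30,109/3] y:[-4,33] z:[33,125/3] -> hit [33,33], descend [3, 12, 14, 22]
    N3 x:[95/3,32] y:[30,33] z:[36,113/3] -> miss, prune
    N12 x:[31,109/3] y:[2,6] z:[41,125/3] -> miss, prune
    N14 x:[31,94/3] y:[6,11] z:[33,35] -> miss, prune
    N22 x:[30,95/3] y:[-4,2] z:[107/3,37] -> miss, prune
  N2 x:[73/3,88/3] y:[22,38] z:[112/3,124/3] -> miss, prune
  N10 x:[30,38] y:[-1,31] z:[85/3,94/3] -> hit [30,31], descend [7, 15, 16, 18]
    N7 x:[36,38] y:[19,21] z:[30,91/3] -> miss, prune
    N15 x:[92/3,94/3] y:[30,31] z:[31,94/3] -> hit [31,31] leaf, test {P7@t=31}
    N16 x:[30,31] y:[-1,5] z:[88/3,31] -> miss, prune
    N18 x:[30,38] y:[13,20] z:[85/3,88/3] -> miss, prune
  N20 x:[24,92/3] y:[-4,23] z:[91/3,125/3] -> miss, prune

order=[0, 1, 3, 12, 14, 22, 2, 10, 7, 15, 16, 18, 20]  |boxes|=13  |leaves|=1  hit=P7

== RESULT ==
1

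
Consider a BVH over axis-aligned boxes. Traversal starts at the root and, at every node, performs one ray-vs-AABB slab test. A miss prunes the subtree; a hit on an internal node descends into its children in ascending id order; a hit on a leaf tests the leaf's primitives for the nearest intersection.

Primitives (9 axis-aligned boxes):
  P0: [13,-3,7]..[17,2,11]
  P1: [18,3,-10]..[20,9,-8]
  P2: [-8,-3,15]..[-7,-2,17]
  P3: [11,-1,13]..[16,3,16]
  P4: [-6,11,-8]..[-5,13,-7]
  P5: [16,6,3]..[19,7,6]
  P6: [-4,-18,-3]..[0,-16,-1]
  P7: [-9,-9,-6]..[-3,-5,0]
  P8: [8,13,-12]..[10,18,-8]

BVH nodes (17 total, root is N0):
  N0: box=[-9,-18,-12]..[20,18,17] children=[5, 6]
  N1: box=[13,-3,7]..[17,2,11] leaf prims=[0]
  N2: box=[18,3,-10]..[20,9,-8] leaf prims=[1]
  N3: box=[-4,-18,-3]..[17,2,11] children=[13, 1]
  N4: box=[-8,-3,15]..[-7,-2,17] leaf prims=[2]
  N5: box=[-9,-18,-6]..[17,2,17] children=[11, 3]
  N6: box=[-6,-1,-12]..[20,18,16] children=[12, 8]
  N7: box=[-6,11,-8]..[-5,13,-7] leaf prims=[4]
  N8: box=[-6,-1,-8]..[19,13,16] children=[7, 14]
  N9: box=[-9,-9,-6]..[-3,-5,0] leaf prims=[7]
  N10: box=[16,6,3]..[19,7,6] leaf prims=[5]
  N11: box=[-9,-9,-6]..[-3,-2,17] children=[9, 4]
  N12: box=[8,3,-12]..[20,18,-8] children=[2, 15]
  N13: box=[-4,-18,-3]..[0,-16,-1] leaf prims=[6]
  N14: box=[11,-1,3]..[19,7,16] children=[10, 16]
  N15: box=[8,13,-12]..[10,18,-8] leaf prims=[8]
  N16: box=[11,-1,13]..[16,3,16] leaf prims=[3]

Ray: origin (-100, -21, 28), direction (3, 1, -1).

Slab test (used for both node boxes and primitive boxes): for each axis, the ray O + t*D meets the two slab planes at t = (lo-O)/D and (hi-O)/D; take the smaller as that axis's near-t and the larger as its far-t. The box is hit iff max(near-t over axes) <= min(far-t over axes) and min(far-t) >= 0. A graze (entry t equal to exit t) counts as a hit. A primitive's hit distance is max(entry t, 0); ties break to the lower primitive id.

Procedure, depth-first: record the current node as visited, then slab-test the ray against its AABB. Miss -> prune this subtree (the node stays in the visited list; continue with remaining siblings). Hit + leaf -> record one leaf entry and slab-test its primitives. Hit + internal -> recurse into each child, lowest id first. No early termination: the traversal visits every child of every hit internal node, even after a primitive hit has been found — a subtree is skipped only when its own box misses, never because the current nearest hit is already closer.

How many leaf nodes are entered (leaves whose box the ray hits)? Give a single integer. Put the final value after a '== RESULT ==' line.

Trace the traversal:
N0 x:[91/3,40] y:[3,39] z:[11,40] -> hit [91/3,39], descend [5, 6]
  N5 x:[91/3,39] y:[3,23] z:[11,34] -> miss, prune
  N6 x:[94/3,40] y:[20,39] z:[12,40] -> hit [94/3,39], descend [8, 12]
    N8 x:[94/3,119/3] y:[20,34] z:[12,36] -> hit [94/3,34], descend [7, 14]
      N7 x:[94/3,95/3] y:[32,34] z:[35,36] -> miss, prune
      N14 x:[37,119/3] y:[20,28] z:[12,25] -> miss, prune
    N12 x:[36,40] y:[24,39] z:[36,40] -> hit [36,39], descend [2, 15]
      N2 x:[118/3,40] y:[24,30] z:[36,38] -> miss, prune
      N15 x:[36,110/3] y:[34,39] z:[36,40] -> hit [36,110/3] leaf, test {P8@t=36}

order=[0, 5, 6, 8, 7, 14, 12, 2, 15]  |boxes|=9  |leaves|=1  hit=P8

== RESULT ==
1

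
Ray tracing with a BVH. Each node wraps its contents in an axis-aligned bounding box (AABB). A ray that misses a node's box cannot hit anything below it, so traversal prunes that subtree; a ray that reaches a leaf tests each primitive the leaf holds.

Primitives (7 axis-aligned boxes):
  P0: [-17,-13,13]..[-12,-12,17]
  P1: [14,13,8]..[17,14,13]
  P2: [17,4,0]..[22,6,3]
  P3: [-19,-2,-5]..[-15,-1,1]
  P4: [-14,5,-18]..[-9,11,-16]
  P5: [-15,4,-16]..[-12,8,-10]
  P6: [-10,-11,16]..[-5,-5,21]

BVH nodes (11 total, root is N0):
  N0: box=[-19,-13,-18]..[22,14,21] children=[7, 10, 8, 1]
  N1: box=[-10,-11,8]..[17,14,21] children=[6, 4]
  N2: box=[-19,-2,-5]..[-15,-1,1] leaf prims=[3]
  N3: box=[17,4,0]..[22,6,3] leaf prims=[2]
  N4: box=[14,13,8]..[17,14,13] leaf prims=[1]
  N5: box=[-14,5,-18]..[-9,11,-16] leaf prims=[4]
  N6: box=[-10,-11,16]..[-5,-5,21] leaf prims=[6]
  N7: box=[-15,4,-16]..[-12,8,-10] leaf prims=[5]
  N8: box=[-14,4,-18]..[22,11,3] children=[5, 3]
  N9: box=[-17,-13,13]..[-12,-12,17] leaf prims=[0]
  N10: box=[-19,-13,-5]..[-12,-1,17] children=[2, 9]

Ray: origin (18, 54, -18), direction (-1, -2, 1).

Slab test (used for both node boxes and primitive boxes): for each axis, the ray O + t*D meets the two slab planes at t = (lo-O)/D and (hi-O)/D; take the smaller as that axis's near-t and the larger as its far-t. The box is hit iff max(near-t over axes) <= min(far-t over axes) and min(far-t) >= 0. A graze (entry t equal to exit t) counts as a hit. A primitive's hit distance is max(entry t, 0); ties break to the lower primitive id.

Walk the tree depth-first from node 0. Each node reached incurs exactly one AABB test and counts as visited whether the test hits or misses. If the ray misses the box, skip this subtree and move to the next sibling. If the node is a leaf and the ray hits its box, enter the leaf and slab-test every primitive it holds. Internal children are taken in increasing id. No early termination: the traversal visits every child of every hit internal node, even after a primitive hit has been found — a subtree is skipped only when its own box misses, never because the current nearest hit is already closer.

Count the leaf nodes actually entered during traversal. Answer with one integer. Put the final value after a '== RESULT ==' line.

Trace the traversal:
N0 x:[-4,37] y:[20,67/2] z:[0,39] -> hit [20,67/2], descend [1, 7, 8, 10]
  N1 x:[1,28] y:[20,65/2] z:[26,39] -> hit [26,28], descend [4, 6]
    N4 x:[1,4] y:[20,41/2] z:[26,31] -> miss, prune
    N6 x:[23,28] y:[59/2,65/2] z:[34,39] -> miss, prune
  N7 x:[30,33] y:[23,25] z:[2,8] -> miss, prune
  N8 x:[-4,32] y:[43/2,25] z:[0,21] -> miss, prune
  N10 x:[30,37] y:[55/2,67/2] z:[13,35] -> hit [30,67/2], descend [2, 9]
    N2 x:[33,37] y:[55/2,28] z:[13,19] -> miss, prune
    N9 x:[30,35] y:[33,67/2] z:[31,35] -> hit [33,67/2] leaf, test {P0@t=33}

order=[0, 1, 4, 6, 7, 8, 10, 2, 9]  |boxes|=9  |leaves|=1  hit=P0

== RESULT ==
1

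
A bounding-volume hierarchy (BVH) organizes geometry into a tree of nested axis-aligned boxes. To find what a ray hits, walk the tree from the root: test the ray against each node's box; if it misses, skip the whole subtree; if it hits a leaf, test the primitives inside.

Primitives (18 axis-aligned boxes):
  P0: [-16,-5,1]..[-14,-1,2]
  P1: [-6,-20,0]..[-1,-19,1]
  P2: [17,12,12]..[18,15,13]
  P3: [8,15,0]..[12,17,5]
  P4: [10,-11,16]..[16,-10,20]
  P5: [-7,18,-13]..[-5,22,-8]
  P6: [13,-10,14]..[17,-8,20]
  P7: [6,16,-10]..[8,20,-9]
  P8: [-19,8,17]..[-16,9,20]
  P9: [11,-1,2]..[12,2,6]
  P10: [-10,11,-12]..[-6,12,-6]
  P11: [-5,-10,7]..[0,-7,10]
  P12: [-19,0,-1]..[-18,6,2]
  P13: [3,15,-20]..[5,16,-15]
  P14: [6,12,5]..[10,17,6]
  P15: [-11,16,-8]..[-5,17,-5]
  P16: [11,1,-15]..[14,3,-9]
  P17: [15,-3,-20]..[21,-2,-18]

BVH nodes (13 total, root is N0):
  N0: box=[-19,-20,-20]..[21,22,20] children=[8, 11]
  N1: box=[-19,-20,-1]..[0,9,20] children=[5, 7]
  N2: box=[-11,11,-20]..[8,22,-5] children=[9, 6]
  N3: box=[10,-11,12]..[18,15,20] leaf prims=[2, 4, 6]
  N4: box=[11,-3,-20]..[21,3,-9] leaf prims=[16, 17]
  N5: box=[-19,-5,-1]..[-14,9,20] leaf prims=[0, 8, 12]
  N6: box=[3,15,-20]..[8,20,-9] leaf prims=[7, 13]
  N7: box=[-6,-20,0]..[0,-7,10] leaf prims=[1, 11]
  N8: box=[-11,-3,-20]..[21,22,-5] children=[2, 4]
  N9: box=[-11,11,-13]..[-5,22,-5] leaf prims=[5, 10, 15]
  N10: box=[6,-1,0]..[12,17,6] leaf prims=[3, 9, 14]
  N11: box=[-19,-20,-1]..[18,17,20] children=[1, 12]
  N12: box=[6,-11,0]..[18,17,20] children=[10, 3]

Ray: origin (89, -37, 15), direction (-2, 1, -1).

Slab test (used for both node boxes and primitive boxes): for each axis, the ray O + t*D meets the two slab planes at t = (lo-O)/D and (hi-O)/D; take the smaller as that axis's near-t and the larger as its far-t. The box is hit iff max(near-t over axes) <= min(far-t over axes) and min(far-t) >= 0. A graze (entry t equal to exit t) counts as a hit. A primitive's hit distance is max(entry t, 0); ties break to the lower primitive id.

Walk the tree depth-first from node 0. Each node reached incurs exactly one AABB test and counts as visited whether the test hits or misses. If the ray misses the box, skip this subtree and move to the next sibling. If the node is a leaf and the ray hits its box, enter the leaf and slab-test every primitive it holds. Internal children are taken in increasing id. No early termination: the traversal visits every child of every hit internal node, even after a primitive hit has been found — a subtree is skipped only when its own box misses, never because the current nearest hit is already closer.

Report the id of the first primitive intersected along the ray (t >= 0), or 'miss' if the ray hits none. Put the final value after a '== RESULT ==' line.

Trace the traversal:
N0 x:[34,54] y:[17,59] z:[-5,35] -> hit [34,35], descend [8, 11]
  N8 x:[34,50] y:[34,59] z:[20,35] -> hit [34,35], descend [2, 4]
    N2 x:[81/2,50] y:[48,59] z:[20,35] -> miss, prune
    N4 x:[34,39] y:[34,40] z:[24,35] -> hit [34,35] leaf, test {P16(miss), P17@t=34}
  N11 x:[71/2,54] y:[17,54] z:[-5,16] -> miss, prune

5 AABB tests over nodes [0, 8, 2, 4, 11]; 1 leaf entered; closest P17.

== RESULT ==
17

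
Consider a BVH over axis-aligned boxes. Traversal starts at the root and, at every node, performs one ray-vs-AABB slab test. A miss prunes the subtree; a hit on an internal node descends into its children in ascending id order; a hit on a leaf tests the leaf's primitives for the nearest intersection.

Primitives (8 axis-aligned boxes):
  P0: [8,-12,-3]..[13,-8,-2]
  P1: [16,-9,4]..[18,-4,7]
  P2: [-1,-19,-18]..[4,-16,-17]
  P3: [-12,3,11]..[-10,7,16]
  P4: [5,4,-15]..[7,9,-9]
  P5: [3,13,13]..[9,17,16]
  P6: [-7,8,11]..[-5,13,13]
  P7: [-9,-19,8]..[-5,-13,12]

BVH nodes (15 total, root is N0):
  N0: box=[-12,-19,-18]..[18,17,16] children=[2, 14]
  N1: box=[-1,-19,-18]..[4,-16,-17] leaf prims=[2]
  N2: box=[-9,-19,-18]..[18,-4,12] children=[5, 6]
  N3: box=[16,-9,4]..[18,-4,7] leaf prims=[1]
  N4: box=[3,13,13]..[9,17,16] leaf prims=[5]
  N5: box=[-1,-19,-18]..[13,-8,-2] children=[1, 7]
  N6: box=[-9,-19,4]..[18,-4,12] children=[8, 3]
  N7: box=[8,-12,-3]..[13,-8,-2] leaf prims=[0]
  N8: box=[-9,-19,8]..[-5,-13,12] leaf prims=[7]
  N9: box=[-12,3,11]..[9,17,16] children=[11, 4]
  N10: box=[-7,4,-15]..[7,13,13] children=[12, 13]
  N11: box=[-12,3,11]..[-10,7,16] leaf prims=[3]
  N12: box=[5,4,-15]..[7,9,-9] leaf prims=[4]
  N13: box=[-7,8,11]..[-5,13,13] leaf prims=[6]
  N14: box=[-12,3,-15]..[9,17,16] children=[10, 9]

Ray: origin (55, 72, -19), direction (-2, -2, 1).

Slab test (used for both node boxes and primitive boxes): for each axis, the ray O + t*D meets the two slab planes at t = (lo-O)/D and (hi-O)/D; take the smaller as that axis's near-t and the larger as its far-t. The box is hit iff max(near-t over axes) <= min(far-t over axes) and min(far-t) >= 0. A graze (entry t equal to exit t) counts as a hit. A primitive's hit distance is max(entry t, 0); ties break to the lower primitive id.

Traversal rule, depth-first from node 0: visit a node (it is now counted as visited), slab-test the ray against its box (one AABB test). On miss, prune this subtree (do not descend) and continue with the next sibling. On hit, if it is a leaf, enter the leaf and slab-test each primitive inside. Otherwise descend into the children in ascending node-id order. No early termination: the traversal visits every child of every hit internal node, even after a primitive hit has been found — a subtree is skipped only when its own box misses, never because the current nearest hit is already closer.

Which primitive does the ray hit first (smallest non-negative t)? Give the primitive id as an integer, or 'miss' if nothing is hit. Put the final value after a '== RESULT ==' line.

Traverse from the root:
N0 x:[37/2,67/2] y:[55/2,91/2] z:[1,35] -> hit [55/2,67/2], descend [2, 14]
  N2 x:[37/2,32] y:[38,91/2] z:[1,31] -> miss, prune
  N14 x:[23,67/2] y:[55/2,69/2] z:[4,35] -> hit [55/2,67/2], descend [9, 10]
    N9 x:[23,67/2] y:[55/2,69/2] z:[30,35] -> hit [30,67/2], descend [4, 11]
      N4 x:[23,26] y:[55/2,59/2] z:[32,35] -> miss, prune
      N11 x:[65/2,67/2] y:[65/2,69/2] z:[30,35] -> hit [65/2,67/2] leaf, test {P3@t=65/2}
    N10 x:[24,31] y:[59/2,34] z:[4,32] -> hit [59/2,31], descend [12, 13]
      N12 x:[24,25] y:[63/2,34] z:[4,10] -> miss, prune
      N13 x:[30,31] y:[59/2,32] z:[30,32] -> hit [30,31] leaf, test {P6@t=30}

Summary -> nodes [0, 2, 14, 9, 4, 11, 10, 12, 13]; box-tests=9; leaf-entries=2; first=P6

== RESULT ==
6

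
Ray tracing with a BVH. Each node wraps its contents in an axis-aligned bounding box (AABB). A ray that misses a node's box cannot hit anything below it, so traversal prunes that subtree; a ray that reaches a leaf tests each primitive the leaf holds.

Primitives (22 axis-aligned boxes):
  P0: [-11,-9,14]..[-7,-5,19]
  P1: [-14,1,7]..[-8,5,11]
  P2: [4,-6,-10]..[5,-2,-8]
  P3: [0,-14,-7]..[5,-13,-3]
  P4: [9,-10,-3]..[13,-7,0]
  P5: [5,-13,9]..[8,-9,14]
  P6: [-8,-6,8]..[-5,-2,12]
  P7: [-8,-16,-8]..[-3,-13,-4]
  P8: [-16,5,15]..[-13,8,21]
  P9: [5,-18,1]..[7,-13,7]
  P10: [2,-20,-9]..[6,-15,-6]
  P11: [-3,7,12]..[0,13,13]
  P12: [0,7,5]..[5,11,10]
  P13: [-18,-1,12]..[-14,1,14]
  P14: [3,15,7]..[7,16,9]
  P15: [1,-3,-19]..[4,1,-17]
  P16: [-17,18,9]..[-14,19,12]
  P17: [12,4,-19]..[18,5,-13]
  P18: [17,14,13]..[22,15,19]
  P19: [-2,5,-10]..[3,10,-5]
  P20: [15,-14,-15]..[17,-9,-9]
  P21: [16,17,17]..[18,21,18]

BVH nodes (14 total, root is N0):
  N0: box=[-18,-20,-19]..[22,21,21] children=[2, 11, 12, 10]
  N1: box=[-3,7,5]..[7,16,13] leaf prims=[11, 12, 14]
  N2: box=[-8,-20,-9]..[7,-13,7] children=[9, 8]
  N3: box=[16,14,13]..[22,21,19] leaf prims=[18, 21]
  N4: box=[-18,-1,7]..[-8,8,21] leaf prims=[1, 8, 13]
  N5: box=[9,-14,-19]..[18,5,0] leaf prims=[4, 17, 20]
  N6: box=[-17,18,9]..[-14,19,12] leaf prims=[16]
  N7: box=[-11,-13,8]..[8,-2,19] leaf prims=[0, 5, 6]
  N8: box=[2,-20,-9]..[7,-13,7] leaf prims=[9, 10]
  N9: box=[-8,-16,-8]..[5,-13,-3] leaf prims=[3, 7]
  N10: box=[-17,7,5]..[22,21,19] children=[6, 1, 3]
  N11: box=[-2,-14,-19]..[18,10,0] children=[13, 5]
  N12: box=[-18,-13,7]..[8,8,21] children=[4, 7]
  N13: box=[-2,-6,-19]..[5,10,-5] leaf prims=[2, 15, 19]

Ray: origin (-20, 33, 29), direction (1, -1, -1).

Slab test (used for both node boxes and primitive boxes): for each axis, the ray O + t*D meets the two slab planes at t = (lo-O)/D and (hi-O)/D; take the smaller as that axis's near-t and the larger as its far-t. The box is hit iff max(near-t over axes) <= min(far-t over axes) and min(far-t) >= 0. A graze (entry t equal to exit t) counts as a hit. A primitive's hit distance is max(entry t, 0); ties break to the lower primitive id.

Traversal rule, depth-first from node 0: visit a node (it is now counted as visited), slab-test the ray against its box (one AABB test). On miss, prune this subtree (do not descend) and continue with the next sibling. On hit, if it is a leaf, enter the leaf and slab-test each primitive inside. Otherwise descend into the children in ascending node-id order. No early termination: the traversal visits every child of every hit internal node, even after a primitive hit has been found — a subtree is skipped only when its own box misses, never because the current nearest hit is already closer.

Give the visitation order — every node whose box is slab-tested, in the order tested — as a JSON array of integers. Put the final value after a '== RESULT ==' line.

Traverse from the root:
N0 x:[2,42] y:[12,53] z:[8,48] -> hit [12,42], descend [2, 10, 11, 12]
  N2 x:[12,27] y:[46,53] z:[22,38] -> miss, prune
  N10 x:[3,42] y:[12,26] z:[10,24] -> hit [12,24], descend [1, 3, 6]
    N1 x:[17,27] y:[17,26] z:[16,24] -> hit [17,24] leaf, test {P11(miss), P12@t=22, P14(miss)}
    N3 x:[36,42] y:[12,19] z:[10,16] -> miss, prune
    N6 x:[3,6] y:[14,15] z:[17,20] -> miss, prune
  N11 x:[18,38] y:[23,47] z:[29,48] -> hit [29,38], descend [5, 13]
    N5 x:[29,38] y:[28,47] z:[29,48] -> hit [29,38] leaf, test {P4(miss), P17(miss), P20(miss)}
    N13 x:[18,25] y:[23,39] z:[34,48] -> miss, prune
  N12 x:[2,28] y:[25,46] z:[8,22] -> miss, prune

10 AABB tests over nodes [0, 2, 10, 1, 3, 6, 11, 5, 13, 12]; 2 leaves entered; closest P12.

== RESULT ==
[0, 2, 10, 1, 3, 6, 11, 5, 13, 12]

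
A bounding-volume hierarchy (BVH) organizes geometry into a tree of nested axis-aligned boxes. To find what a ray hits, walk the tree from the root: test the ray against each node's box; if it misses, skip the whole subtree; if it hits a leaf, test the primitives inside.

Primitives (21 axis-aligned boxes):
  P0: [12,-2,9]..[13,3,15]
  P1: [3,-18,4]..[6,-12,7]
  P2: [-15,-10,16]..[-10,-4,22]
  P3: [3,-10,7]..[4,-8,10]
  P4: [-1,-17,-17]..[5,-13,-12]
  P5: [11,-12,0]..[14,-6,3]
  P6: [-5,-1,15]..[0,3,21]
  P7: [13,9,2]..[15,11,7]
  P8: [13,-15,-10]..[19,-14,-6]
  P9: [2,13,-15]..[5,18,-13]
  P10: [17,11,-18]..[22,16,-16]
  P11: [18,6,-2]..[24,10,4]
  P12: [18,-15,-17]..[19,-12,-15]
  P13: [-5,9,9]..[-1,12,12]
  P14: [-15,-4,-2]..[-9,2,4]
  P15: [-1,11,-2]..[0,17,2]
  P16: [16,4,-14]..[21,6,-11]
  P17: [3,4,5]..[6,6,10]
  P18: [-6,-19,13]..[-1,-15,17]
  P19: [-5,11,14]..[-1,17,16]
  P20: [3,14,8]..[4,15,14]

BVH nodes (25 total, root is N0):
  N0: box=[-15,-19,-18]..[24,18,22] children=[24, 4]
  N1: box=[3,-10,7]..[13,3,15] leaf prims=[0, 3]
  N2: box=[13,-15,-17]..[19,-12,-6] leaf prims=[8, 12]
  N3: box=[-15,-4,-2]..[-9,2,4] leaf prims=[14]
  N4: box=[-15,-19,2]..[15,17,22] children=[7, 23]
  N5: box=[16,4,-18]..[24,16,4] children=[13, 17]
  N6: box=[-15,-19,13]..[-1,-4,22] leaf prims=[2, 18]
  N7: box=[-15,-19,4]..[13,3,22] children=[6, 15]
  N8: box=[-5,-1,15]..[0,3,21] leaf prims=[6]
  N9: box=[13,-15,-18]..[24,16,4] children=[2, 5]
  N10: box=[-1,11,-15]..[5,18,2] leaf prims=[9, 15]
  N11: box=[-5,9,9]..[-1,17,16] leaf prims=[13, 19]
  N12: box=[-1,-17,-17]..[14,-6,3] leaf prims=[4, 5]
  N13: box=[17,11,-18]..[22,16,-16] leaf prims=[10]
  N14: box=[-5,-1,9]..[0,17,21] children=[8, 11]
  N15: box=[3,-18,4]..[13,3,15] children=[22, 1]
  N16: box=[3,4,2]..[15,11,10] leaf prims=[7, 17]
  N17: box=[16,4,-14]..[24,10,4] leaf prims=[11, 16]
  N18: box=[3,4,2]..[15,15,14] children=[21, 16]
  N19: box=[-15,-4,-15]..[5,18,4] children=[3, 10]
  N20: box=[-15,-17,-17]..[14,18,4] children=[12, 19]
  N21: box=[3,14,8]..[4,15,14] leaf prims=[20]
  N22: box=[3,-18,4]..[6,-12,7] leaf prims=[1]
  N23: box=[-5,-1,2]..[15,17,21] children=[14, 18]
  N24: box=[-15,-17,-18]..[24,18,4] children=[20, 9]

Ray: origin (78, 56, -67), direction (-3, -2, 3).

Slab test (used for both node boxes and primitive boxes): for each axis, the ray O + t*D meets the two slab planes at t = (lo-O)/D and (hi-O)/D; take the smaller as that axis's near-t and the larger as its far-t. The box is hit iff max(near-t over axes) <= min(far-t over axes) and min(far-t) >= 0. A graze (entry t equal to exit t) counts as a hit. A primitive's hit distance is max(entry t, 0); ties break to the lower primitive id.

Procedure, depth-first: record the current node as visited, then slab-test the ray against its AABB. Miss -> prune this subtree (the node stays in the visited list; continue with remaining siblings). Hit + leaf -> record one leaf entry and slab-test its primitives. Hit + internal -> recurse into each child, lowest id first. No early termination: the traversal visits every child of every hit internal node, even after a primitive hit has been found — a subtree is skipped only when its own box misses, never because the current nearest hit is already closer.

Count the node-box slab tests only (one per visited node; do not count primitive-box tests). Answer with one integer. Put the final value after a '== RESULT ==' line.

Trace the traversal:
N0 x:[18,31] y:[19,75/2] z:[49/3,89/3] -> hit [19,89/3], descend [4, 24]
  N4 x:[21,31] y:[39/2,75/2] z:[23,89/3] -> hit [23,89/3], descend [7, 23]
    N7 x:[65/3,31] y:[53/2,75/2] z:[71/3,89/3] -> hit [53/2,89/3], descend [6, 15]
      N6 x:[79/3,31] y:[30,75/2] z:[80/3,89/3] -> miss, prune
      N15 x:[65/3,25] y:[53/2,37] z:[71/3,82/3] -> miss, prune
    N23 x:[21,83/3] y:[39/2,57/2] z:[23,88/3] -> hit [23,83/3], descend [14, 18]
      N14 x:[26,83/3] y:[39/2,57/2] z:[76/3,88/3] -> hit [26,83/3], descend [8, 11]
        N8 x:[26,83/3] y:[53/2,57/2] z:[82/3,88/3] -> hit [82/3,83/3] leaf, test {P6@t=82/3}
        N11 x:[79/3,83/3] y:[39/2,47/2] z:[76/3,83/3] -> miss, prune
      N18 x:[21,25] y:[41/2,26] z:[23,27] -> hit [23,25], descend [16, 21]
        N16 x:[21,25] y:[45/2,26] z:[23,77/3] -> hit [23,25] leaf, test {P7(miss), P17@t=25}
        N21 x:[74/3,25] y:[41/2,21] z:[25,27] -> miss, prune
  N24 x:[18,31] y:[19,73/2] z:[49/3,71/3] -> hit [19,71/3], descend [9, 20]
    N9 x:[18,65/3] y:[20,71/2] z:[49/3,71/3] -> hit [20,65/3], descend [2, 5]
      N2 x:[59/3,65/3] y:[34,71/2] z:[50/3,61/3] -> miss, prune
      N5 x:[18,62/3] y:[20,26] z:[49/3,71/3] -> hit [20,62/3], descend [13, 17]
        N13 x:[56/3,61/3] y:[20,45/2] z:[49/3,17] -> miss, prune
        N17 x:[18,62/3] y:[23,26] z:[53/3,71/3] -> miss, prune
    N20 x:[64/3,31] y:[19,73/2] z:[50/3,71/3] -> hit [64/3,71/3], descend [12, 19]
      N12 x:[64/3,79/3] y:[31,73/2] z:[50/3,70/3] -> miss, prune
      N19 x:[73/3,31] y:[19,30] z:[52/3,71/3] -> miss, prune

Summary -> nodes [0, 4, 7, 6, 15, 23, 14, 8, 11, 18, 16, 21, 24, 9, 2, 5, 13, 17, 20, 12, 19]; box-tests=21; leaf-entries=2; first=P17

== RESULT ==
21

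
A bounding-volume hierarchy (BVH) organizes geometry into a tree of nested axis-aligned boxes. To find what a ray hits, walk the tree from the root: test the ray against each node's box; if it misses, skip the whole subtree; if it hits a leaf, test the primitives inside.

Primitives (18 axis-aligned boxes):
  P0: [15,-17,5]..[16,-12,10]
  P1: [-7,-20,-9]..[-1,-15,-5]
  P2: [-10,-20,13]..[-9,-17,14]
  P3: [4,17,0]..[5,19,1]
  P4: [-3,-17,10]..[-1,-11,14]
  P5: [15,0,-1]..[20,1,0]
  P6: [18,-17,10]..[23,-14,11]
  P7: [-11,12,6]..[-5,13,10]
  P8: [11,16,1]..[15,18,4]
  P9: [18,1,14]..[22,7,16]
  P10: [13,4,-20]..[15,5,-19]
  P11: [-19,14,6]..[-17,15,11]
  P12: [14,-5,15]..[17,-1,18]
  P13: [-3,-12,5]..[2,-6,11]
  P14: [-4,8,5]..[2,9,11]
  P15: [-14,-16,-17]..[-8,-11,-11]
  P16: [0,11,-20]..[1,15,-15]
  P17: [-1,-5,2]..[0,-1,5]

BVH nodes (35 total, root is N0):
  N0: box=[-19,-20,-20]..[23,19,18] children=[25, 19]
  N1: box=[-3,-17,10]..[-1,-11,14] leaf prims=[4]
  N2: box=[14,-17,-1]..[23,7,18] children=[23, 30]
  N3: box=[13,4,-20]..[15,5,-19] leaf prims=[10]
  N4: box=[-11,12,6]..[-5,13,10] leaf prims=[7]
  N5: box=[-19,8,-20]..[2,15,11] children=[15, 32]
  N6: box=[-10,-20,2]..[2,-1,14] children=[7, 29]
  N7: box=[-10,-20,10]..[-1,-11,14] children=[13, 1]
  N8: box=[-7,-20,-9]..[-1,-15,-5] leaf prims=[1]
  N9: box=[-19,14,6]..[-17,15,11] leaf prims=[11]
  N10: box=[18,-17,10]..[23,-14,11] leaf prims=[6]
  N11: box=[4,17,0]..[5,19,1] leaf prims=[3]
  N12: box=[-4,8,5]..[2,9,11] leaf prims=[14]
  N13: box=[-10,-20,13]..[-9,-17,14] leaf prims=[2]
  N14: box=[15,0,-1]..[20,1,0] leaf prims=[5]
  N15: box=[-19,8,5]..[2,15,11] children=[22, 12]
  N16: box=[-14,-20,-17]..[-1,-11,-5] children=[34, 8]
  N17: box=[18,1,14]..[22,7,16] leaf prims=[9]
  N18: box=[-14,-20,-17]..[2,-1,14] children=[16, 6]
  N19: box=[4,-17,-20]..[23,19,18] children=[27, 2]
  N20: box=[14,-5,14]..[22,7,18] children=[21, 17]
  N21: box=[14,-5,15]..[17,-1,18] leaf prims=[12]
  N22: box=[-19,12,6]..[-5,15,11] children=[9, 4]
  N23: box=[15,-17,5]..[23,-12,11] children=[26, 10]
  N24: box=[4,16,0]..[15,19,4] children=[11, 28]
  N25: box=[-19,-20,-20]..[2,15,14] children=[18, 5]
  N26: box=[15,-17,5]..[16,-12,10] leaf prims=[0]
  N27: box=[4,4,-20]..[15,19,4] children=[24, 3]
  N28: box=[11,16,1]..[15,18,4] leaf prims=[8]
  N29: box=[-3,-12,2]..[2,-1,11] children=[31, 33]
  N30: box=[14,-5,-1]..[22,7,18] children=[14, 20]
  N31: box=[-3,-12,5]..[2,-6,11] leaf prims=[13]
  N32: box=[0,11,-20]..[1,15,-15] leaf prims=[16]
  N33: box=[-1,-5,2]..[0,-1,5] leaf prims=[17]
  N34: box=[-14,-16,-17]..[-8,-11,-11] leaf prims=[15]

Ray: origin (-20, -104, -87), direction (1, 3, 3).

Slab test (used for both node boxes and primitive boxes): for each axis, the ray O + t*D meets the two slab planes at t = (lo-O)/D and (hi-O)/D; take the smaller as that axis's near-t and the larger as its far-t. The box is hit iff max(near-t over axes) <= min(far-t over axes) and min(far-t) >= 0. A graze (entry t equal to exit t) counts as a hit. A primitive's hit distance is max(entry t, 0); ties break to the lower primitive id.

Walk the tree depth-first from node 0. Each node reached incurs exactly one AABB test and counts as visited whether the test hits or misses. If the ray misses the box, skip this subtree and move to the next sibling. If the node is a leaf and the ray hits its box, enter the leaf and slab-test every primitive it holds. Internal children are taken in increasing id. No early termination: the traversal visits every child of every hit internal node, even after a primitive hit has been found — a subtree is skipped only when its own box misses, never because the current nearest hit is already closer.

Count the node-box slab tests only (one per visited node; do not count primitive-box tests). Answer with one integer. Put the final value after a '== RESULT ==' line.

Walk:
N0 x:[1,43] y:[28,41] z:[67/3,35] -> hit [28,35], descend [19, 25]
  N19 x:[24,43] y:[29,41] z:[67/3,35] -> hit [29,35], descend [2, 27]
    N2 x:[34,43] y:[29,37] z:[86/3,35] -> hit [34,35], descend [23, 30]
      N23 x:[35,43] y:[29,92/3] z:[92/3,98/3] -> miss, prune
      N30 x:[34,42] y:[33,37] z:[86/3,35] -> hit [34,35], descend [14, 20]
        N14 x:[35,40] y:[104/3,35] z:[86/3,29] -> miss, prune
        N20 x:[34,42] y:[33,37] z:[101/3,35] -> hit [34,35], descend [17, 21]
          N17 x:[38,42] y:[35,37] z:[101/3,103/3] -> miss, prune
          N21 x:[34,37] y:[33,103/3] z:[34,35] -> hit [34,103/3] leaf, test {P12@t=34}
    N27 x:[24,35] y:[36,41] z:[67/3,91/3] -> miss, prune
  N25 x:[1,22] y:[28,119/3] z:[67/3,101/3] -> miss, prune

Visited [0, 19, 2, 23, 30, 14, 20, 17, 21, 27, 25]. Tests: 11 box, 1 leaf. Nearest: P12.

== RESULT ==
11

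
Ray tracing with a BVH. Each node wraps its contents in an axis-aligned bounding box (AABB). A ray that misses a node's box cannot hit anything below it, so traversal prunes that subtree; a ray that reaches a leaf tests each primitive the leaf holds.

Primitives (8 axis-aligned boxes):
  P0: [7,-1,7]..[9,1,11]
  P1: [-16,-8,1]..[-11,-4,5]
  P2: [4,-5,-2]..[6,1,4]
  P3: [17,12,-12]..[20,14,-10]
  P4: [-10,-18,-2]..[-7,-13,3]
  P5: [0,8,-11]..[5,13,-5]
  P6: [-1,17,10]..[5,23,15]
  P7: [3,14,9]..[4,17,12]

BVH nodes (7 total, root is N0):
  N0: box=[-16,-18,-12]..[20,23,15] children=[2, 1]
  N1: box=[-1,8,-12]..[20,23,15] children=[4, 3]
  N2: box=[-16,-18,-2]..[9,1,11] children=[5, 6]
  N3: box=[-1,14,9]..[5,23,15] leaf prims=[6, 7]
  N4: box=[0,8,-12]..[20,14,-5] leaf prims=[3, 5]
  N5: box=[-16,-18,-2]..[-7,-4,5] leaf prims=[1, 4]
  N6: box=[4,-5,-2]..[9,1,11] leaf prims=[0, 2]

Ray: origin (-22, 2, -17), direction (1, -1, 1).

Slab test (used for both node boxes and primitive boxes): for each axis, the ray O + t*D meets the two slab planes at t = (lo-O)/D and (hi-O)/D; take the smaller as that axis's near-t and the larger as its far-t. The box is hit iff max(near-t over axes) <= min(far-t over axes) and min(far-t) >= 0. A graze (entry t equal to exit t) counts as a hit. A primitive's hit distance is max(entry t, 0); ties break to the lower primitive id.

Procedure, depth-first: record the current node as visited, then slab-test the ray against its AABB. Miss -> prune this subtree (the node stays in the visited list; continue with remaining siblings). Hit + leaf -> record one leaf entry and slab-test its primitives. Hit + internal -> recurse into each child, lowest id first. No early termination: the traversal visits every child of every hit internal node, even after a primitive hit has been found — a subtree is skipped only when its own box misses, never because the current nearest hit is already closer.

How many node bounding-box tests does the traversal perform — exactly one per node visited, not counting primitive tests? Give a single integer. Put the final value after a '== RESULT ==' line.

Traverse from the root:
N0 x:[6,42] y:[-21,20] z:[5,32] -> hit [6,20], descend [1, 2]
  N1 x:[21,42] y:[-21,-6] z:[5,32] -> miss, prune
  N2 x:[6,31] y:[1,20] z:[15,28] -> hit [15,20], descend [5, 6]
    N5 x:[6,15] y:[6,20] z:[15,22] -> hit [15,15] leaf, test {P1(miss), P4@t=15}
    N6 x:[26,31] y:[1,7] z:[15,28] -> miss, prune

5 AABB tests over nodes [0, 1, 2, 5, 6]; 1 leaf entered; closest P4.

== RESULT ==
5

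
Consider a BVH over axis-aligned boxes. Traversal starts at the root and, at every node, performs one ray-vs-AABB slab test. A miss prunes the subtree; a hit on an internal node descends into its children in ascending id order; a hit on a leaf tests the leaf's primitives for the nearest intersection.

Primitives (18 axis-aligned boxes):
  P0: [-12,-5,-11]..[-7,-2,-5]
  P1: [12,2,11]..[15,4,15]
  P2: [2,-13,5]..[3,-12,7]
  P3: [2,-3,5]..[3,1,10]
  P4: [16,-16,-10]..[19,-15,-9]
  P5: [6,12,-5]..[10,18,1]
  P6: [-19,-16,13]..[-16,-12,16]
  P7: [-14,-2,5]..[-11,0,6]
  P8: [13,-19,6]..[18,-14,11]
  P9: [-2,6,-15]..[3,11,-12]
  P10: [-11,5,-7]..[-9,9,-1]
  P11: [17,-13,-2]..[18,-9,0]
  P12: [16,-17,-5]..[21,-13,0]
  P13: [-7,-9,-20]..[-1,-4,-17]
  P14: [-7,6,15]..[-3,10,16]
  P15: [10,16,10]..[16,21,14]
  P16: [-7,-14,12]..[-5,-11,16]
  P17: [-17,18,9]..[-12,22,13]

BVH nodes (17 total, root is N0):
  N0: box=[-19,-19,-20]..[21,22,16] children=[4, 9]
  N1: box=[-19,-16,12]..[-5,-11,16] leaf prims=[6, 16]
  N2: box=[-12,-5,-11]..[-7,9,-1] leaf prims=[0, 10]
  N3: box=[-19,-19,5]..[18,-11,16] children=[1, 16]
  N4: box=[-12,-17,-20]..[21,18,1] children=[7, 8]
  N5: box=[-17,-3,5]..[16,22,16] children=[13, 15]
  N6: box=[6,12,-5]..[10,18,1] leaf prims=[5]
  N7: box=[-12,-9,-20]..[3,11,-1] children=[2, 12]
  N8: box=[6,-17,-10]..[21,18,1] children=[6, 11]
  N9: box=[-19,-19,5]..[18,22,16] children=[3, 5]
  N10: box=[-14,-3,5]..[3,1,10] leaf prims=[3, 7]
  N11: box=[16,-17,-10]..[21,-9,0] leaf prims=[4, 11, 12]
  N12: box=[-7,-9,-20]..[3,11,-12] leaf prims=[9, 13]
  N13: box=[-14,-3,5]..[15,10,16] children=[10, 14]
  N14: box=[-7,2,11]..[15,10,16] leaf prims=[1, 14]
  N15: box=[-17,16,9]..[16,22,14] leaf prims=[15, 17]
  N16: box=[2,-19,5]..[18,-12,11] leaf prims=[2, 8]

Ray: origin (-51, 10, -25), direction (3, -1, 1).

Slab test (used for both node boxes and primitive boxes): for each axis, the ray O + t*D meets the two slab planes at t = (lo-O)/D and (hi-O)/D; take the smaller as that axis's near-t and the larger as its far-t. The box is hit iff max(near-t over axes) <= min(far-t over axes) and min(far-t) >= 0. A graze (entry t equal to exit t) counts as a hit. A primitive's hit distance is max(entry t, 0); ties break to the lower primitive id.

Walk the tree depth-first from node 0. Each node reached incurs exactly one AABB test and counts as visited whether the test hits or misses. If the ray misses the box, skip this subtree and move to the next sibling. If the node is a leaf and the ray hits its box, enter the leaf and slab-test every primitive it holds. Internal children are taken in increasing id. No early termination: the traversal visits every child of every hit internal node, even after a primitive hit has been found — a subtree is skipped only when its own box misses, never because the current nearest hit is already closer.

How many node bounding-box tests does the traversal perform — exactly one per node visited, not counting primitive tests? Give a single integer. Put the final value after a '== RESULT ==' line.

Walk:
N0 x:[32/3,24] y:[-12,29] z:[5,41] -> hit [32/3,24], descend [4, 9]
  N4 x:[13,24] y:[-8,27] z:[5,26] -> hit [13,24], descend [7, 8]
    N7 x:[13,18] y:[-1,19] z:[5,24] -> hit [13,18], descend [2, 12]
      N2 x:[13,44/3] y:[1,15] z:[14,24] -> hit [14,44/3] leaf, test {P0@t=14, P10(miss)}
      N12 x:[44/3,18] y:[-1,19] z:[5,13] -> miss, prune
    N8 x:[19,24] y:[-8,27] z:[15,26] -> hit [19,24], descend [6, 11]
      N6 x:[19,61/3] y:[-8,-2] z:[20,26] -> miss, prune
      N11 x:[67/3,24] y:[19,27] z:[15,25] -> hit [67/3,24] leaf, test {P4(miss), P11@t=23, P12@t=23}
  N9 x:[32/3,23] y:[-12,29] z:[30,41] -> miss, prune

order=[0, 4, 7, 2, 12, 8, 6, 11, 9]  |boxes|=9  |leaves|=2  hit=P0

== RESULT ==
9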